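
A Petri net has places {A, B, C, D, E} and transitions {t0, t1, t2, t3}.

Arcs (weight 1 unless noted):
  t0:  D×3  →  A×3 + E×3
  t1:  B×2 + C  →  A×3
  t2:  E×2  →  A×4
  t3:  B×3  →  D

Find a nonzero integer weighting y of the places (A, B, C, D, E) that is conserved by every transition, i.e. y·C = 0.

y = (A:1, B:1, C:1, D:3, E:2)

Incidence matrix C (rows=places, cols=transitions):
       t0   t1   t2   t3
    A   3    3    4    0
    B   0   -2    0   -3
    C   0   -1    0    0
    D  -3    0    0    1
    E   3    0   -2    0

Candidate y = [1, 1, 1, 3, 2]; check y·C column-wise:
  col t0: 1·3 + 1·0 + 1·0 + 3·-3 + 2·3 = 0
  col t1: 1·3 + 1·-2 + 1·-1 + 3·0 + 2·0 = 0
  col t2: 1·4 + 1·0 + 1·0 + 3·0 + 2·-2 = 0
  col t3: 1·0 + 1·-3 + 1·0 + 3·1 + 2·0 = 0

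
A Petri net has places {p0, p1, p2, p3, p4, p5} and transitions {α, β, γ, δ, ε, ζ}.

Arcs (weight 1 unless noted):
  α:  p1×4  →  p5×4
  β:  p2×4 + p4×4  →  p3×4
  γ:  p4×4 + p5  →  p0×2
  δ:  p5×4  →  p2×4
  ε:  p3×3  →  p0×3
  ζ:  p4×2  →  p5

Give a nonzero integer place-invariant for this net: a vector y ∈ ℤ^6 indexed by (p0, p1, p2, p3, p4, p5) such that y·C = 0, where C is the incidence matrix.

y = (p0:3, p1:2, p2:2, p3:3, p4:1, p5:2)

Incidence matrix C (rows=places, cols=transitions):
        α    β    γ    δ    ε    ζ
   p0   0    0    2    0    3    0
   p1  -4    0    0    0    0    0
   p2   0   -4    0    4    0    0
   p3   0    4    0    0   -3    0
   p4   0   -4   -4    0    0   -2
   p5   4    0   -1   -4    0    1

Candidate y = [3, 2, 2, 3, 1, 2]; check y·C column-wise:
  col α: 3·0 + 2·-4 + 2·0 + 3·0 + 1·0 + 2·4 = 0
  col β: 3·0 + 2·0 + 2·-4 + 3·4 + 1·-4 + 2·0 = 0
  col γ: 3·2 + 2·0 + 2·0 + 3·0 + 1·-4 + 2·-1 = 0
  col δ: 3·0 + 2·0 + 2·4 + 3·0 + 1·0 + 2·-4 = 0
  col ε: 3·3 + 2·0 + 2·0 + 3·-3 + 1·0 + 2·0 = 0
  col ζ: 3·0 + 2·0 + 2·0 + 3·0 + 1·-2 + 2·1 = 0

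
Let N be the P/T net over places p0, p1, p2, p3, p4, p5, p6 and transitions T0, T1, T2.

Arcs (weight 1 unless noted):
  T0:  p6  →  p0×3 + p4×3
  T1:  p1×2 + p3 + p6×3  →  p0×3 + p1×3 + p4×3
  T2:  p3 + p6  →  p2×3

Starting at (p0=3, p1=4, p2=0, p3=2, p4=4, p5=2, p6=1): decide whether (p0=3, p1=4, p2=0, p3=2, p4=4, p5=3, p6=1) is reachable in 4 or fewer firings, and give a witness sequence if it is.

NO — not reachable within 4 firings

depth 0: 1 marking
depth 1: 3 markings reached so far
depth 2: 3 markings reached so far
(frontier empty at depth 2; search complete)
target is not among the 3 markings reachable within 4 steps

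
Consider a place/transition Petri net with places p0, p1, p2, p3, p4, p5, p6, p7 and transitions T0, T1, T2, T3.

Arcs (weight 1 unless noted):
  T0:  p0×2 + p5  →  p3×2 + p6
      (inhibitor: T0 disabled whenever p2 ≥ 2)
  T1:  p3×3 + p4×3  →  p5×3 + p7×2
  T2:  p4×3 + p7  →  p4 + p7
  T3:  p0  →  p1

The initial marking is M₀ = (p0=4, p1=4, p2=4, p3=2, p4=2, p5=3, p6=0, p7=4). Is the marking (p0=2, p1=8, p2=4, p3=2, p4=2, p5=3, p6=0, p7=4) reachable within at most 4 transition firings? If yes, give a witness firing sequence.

NO — not reachable within 4 firings

depth 0: 1 marking
depth 1: 2 markings reached so far
depth 2: 3 markings reached so far
depth 3: 4 markings reached so far
depth 4: 5 markings reached so far
target is not among the 5 markings reachable within 4 steps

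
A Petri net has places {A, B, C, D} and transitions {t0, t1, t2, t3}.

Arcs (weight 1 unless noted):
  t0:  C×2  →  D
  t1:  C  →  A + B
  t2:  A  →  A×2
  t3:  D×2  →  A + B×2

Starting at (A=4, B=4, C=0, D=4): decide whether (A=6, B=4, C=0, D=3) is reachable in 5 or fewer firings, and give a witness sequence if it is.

NO — not reachable within 5 firings

depth 0: 1 marking
depth 1: 3 markings reached so far
depth 2: 6 markings reached so far
depth 3: 9 markings reached so far
depth 4: 12 markings reached so far
depth 5: 15 markings reached so far
target is not among the 15 markings reachable within 5 steps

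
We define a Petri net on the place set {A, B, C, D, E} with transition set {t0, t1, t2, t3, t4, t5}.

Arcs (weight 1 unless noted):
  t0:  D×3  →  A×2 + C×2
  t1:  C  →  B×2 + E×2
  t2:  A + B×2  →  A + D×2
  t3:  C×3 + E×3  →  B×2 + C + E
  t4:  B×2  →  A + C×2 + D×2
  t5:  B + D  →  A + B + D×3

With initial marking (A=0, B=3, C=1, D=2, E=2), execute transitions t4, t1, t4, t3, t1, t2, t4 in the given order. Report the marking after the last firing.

(A=3, B=1, C=3, D=10, E=4)

step 1: fire t4:  (A=0, B=3, C=1, D=2, E=2) → (A=1, B=1, C=3, D=4, E=2)
step 2: fire t1:  (A=1, B=1, C=3, D=4, E=2) → (A=1, B=3, C=2, D=4, E=4)
step 3: fire t4:  (A=1, B=3, C=2, D=4, E=4) → (A=2, B=1, C=4, D=6, E=4)
step 4: fire t3:  (A=2, B=1, C=4, D=6, E=4) → (A=2, B=3, C=2, D=6, E=2)
step 5: fire t1:  (A=2, B=3, C=2, D=6, E=2) → (A=2, B=5, C=1, D=6, E=4)
step 6: fire t2:  (A=2, B=5, C=1, D=6, E=4) → (A=2, B=3, C=1, D=8, E=4)
step 7: fire t4:  (A=2, B=3, C=1, D=8, E=4) → (A=3, B=1, C=3, D=10, E=4)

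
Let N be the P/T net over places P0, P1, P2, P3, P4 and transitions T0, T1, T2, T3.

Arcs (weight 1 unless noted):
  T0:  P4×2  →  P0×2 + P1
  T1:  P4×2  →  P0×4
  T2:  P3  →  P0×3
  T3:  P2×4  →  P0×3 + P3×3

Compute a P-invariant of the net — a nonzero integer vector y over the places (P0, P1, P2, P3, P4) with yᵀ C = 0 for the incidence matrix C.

y = (P0:1, P1:2, P2:3, P3:3, P4:2)

Incidence matrix C (rows=places, cols=transitions):
       T0   T1   T2   T3
   P0   2    4    3    3
   P1   1    0    0    0
   P2   0    0    0   -4
   P3   0    0   -1    3
   P4  -2   -2    0    0

Candidate y = [1, 2, 3, 3, 2]; check y·C column-wise:
  col T0: 1·2 + 2·1 + 3·0 + 3·0 + 2·-2 = 0
  col T1: 1·4 + 2·0 + 3·0 + 3·0 + 2·-2 = 0
  col T2: 1·3 + 2·0 + 3·0 + 3·-1 + 2·0 = 0
  col T3: 1·3 + 2·0 + 3·-4 + 3·3 + 2·0 = 0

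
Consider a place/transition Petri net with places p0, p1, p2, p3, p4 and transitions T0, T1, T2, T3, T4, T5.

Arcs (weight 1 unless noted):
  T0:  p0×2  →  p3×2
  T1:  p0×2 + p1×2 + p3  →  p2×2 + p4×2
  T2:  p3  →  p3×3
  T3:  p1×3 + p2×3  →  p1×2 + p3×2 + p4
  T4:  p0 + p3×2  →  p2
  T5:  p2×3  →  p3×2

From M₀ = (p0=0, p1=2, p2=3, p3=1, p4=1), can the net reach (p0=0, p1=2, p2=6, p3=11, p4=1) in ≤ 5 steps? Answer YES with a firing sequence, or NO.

NO — not reachable within 5 firings

depth 0: 1 marking
depth 1: 3 markings reached so far
depth 2: 5 markings reached so far
depth 3: 7 markings reached so far
depth 4: 9 markings reached so far
depth 5: 11 markings reached so far
target is not among the 11 markings reachable within 5 steps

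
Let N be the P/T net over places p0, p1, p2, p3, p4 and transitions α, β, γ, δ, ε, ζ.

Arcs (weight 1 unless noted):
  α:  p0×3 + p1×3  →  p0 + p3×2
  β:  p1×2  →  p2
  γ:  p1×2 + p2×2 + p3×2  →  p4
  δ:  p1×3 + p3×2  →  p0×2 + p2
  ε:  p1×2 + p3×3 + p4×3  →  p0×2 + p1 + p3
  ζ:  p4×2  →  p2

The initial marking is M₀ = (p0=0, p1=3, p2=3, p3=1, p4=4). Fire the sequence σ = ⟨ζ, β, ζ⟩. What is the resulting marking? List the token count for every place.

step 1: fire ζ:  (p0=0, p1=3, p2=3, p3=1, p4=4) → (p0=0, p1=3, p2=4, p3=1, p4=2)
step 2: fire β:  (p0=0, p1=3, p2=4, p3=1, p4=2) → (p0=0, p1=1, p2=5, p3=1, p4=2)
step 3: fire ζ:  (p0=0, p1=1, p2=5, p3=1, p4=2) → (p0=0, p1=1, p2=6, p3=1, p4=0)

(p0=0, p1=1, p2=6, p3=1, p4=0)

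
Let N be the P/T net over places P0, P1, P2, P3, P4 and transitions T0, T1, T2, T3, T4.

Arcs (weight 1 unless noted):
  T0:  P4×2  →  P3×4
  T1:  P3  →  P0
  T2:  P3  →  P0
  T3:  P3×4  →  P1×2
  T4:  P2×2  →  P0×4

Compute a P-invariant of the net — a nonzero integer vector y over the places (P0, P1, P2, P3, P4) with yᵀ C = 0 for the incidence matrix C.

Incidence matrix C (rows=places, cols=transitions):
       T0   T1   T2   T3   T4
   P0   0    1    1    0    4
   P1   0    0    0    2    0
   P2   0    0    0    0   -2
   P3   4   -1   -1   -4    0
   P4  -2    0    0    0    0

Candidate y = [1, 2, 2, 1, 2]; check y·C column-wise:
  col T0: 1·0 + 2·0 + 2·0 + 1·4 + 2·-2 = 0
  col T1: 1·1 + 2·0 + 2·0 + 1·-1 + 2·0 = 0
  col T2: 1·1 + 2·0 + 2·0 + 1·-1 + 2·0 = 0
  col T3: 1·0 + 2·2 + 2·0 + 1·-4 + 2·0 = 0
  col T4: 1·4 + 2·0 + 2·-2 + 1·0 + 2·0 = 0

y = (P0:1, P1:2, P2:2, P3:1, P4:2)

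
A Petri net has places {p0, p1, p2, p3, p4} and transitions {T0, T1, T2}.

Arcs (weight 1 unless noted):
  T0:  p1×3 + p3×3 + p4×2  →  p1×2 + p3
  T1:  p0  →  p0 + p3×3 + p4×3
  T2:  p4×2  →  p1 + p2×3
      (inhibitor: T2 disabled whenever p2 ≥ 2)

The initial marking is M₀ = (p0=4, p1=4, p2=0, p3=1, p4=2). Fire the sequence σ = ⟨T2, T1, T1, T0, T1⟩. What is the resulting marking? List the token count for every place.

(p0=4, p1=4, p2=3, p3=8, p4=7)

step 1: fire T2:  (p0=4, p1=4, p2=0, p3=1, p4=2) → (p0=4, p1=5, p2=3, p3=1, p4=0)
step 2: fire T1:  (p0=4, p1=5, p2=3, p3=1, p4=0) → (p0=4, p1=5, p2=3, p3=4, p4=3)
step 3: fire T1:  (p0=4, p1=5, p2=3, p3=4, p4=3) → (p0=4, p1=5, p2=3, p3=7, p4=6)
step 4: fire T0:  (p0=4, p1=5, p2=3, p3=7, p4=6) → (p0=4, p1=4, p2=3, p3=5, p4=4)
step 5: fire T1:  (p0=4, p1=4, p2=3, p3=5, p4=4) → (p0=4, p1=4, p2=3, p3=8, p4=7)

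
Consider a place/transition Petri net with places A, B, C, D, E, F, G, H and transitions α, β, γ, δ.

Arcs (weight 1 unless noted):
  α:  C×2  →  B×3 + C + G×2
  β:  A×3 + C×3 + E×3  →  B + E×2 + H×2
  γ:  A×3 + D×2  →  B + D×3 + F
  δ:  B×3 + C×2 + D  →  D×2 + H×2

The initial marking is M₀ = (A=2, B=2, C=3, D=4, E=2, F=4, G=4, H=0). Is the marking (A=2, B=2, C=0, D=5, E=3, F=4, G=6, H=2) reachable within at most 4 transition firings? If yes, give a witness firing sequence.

NO — not reachable within 4 firings

depth 0: 1 marking
depth 1: 2 markings reached so far
depth 2: 4 markings reached so far
depth 3: 4 markings reached so far
(frontier empty at depth 3; search complete)
target is not among the 4 markings reachable within 4 steps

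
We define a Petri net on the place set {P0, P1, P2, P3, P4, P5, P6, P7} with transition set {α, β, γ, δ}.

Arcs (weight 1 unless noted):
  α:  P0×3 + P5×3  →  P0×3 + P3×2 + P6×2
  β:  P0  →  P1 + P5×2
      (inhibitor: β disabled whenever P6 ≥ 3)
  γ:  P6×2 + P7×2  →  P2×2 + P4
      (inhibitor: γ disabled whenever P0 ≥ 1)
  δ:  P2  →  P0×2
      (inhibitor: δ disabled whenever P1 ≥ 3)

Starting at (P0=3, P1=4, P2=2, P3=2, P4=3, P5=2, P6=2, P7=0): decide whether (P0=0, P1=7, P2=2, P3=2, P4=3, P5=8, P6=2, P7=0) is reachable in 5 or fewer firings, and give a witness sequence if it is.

step 1: fire β:  (P0=3, P1=4, P2=2, P3=2, P4=3, P5=2, P6=2, P7=0) → (P0=2, P1=5, P2=2, P3=2, P4=3, P5=4, P6=2, P7=0)
step 2: fire β:  (P0=2, P1=5, P2=2, P3=2, P4=3, P5=4, P6=2, P7=0) → (P0=1, P1=6, P2=2, P3=2, P4=3, P5=6, P6=2, P7=0)
step 3: fire β:  (P0=1, P1=6, P2=2, P3=2, P4=3, P5=6, P6=2, P7=0) → (P0=0, P1=7, P2=2, P3=2, P4=3, P5=8, P6=2, P7=0)

YES — reachable via ⟨β, β, β⟩ (3 firings)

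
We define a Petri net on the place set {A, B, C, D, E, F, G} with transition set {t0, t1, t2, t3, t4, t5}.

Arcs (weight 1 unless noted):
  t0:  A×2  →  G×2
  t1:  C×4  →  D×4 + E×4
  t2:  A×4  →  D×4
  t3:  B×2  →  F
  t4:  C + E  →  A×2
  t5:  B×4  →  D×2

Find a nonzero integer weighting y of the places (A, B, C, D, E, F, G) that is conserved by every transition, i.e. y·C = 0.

Incidence matrix C (rows=places, cols=transitions):
       t0   t1   t2   t3   t4   t5
    A  -2    0   -4    0    2    0
    B   0    0    0   -2    0   -4
    C   0   -4    0    0   -1    0
    D   0    4    4    0    0    2
    E   0    4    0    0   -1    0
    F   0    0    0    1    0    0
    G   2    0    0    0    0    0

Candidate y = [2, 1, 3, 2, 1, 2, 2]; check y·C column-wise:
  col t0: 2·-2 + 1·0 + 3·0 + 2·0 + 1·0 + 2·0 + 2·2 = 0
  col t1: 2·0 + 1·0 + 3·-4 + 2·4 + 1·4 + 2·0 + 2·0 = 0
  col t2: 2·-4 + 1·0 + 3·0 + 2·4 + 1·0 + 2·0 + 2·0 = 0
  col t3: 2·0 + 1·-2 + 3·0 + 2·0 + 1·0 + 2·1 + 2·0 = 0
  col t4: 2·2 + 1·0 + 3·-1 + 2·0 + 1·-1 + 2·0 + 2·0 = 0
  col t5: 2·0 + 1·-4 + 3·0 + 2·2 + 1·0 + 2·0 + 2·0 = 0

y = (A:2, B:1, C:3, D:2, E:1, F:2, G:2)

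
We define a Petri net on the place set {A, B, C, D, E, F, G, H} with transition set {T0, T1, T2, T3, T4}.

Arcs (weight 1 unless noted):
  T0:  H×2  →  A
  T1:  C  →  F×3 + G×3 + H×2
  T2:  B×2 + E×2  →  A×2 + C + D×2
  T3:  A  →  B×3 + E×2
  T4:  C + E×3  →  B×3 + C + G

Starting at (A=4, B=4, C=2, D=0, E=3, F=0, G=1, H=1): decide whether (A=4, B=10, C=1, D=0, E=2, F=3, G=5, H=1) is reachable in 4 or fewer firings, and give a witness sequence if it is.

YES — reachable via ⟨T1, T0, T3, T4⟩ (4 firings)

step 1: fire T1:  (A=4, B=4, C=2, D=0, E=3, F=0, G=1, H=1) → (A=4, B=4, C=1, D=0, E=3, F=3, G=4, H=3)
step 2: fire T0:  (A=4, B=4, C=1, D=0, E=3, F=3, G=4, H=3) → (A=5, B=4, C=1, D=0, E=3, F=3, G=4, H=1)
step 3: fire T3:  (A=5, B=4, C=1, D=0, E=3, F=3, G=4, H=1) → (A=4, B=7, C=1, D=0, E=5, F=3, G=4, H=1)
step 4: fire T4:  (A=4, B=7, C=1, D=0, E=5, F=3, G=4, H=1) → (A=4, B=10, C=1, D=0, E=2, F=3, G=5, H=1)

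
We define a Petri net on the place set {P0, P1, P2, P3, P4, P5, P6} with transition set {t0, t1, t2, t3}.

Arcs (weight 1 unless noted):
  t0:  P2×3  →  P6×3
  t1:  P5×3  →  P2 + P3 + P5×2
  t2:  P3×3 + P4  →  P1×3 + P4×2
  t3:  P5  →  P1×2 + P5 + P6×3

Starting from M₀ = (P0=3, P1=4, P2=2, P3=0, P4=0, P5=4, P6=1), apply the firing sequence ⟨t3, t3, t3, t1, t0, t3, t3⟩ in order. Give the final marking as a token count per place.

(P0=3, P1=14, P2=0, P3=1, P4=0, P5=3, P6=19)

step 1: fire t3:  (P0=3, P1=4, P2=2, P3=0, P4=0, P5=4, P6=1) → (P0=3, P1=6, P2=2, P3=0, P4=0, P5=4, P6=4)
step 2: fire t3:  (P0=3, P1=6, P2=2, P3=0, P4=0, P5=4, P6=4) → (P0=3, P1=8, P2=2, P3=0, P4=0, P5=4, P6=7)
step 3: fire t3:  (P0=3, P1=8, P2=2, P3=0, P4=0, P5=4, P6=7) → (P0=3, P1=10, P2=2, P3=0, P4=0, P5=4, P6=10)
step 4: fire t1:  (P0=3, P1=10, P2=2, P3=0, P4=0, P5=4, P6=10) → (P0=3, P1=10, P2=3, P3=1, P4=0, P5=3, P6=10)
step 5: fire t0:  (P0=3, P1=10, P2=3, P3=1, P4=0, P5=3, P6=10) → (P0=3, P1=10, P2=0, P3=1, P4=0, P5=3, P6=13)
step 6: fire t3:  (P0=3, P1=10, P2=0, P3=1, P4=0, P5=3, P6=13) → (P0=3, P1=12, P2=0, P3=1, P4=0, P5=3, P6=16)
step 7: fire t3:  (P0=3, P1=12, P2=0, P3=1, P4=0, P5=3, P6=16) → (P0=3, P1=14, P2=0, P3=1, P4=0, P5=3, P6=19)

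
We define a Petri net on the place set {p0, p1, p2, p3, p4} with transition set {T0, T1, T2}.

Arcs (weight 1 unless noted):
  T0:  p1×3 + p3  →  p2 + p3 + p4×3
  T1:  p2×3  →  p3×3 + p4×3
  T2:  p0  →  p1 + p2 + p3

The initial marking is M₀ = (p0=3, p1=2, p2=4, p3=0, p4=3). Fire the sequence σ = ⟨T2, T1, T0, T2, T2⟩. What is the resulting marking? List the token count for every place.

(p0=0, p1=2, p2=5, p3=6, p4=9)

step 1: fire T2:  (p0=3, p1=2, p2=4, p3=0, p4=3) → (p0=2, p1=3, p2=5, p3=1, p4=3)
step 2: fire T1:  (p0=2, p1=3, p2=5, p3=1, p4=3) → (p0=2, p1=3, p2=2, p3=4, p4=6)
step 3: fire T0:  (p0=2, p1=3, p2=2, p3=4, p4=6) → (p0=2, p1=0, p2=3, p3=4, p4=9)
step 4: fire T2:  (p0=2, p1=0, p2=3, p3=4, p4=9) → (p0=1, p1=1, p2=4, p3=5, p4=9)
step 5: fire T2:  (p0=1, p1=1, p2=4, p3=5, p4=9) → (p0=0, p1=2, p2=5, p3=6, p4=9)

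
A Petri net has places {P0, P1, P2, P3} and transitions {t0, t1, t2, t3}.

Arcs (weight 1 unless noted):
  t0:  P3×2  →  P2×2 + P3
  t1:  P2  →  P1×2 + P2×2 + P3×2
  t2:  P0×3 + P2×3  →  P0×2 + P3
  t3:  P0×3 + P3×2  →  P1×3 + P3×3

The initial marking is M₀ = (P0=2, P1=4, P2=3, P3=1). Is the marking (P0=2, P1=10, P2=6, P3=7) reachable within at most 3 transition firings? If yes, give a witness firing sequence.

step 1: fire t1:  (P0=2, P1=4, P2=3, P3=1) → (P0=2, P1=6, P2=4, P3=3)
step 2: fire t1:  (P0=2, P1=6, P2=4, P3=3) → (P0=2, P1=8, P2=5, P3=5)
step 3: fire t1:  (P0=2, P1=8, P2=5, P3=5) → (P0=2, P1=10, P2=6, P3=7)

YES — reachable via ⟨t1, t1, t1⟩ (3 firings)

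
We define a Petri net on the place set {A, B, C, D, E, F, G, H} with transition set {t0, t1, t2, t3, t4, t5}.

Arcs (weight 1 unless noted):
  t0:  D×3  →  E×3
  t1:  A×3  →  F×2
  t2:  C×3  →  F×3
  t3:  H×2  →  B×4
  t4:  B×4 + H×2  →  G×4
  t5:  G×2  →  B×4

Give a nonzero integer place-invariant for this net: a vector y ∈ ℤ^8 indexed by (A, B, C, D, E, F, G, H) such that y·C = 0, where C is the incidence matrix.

Incidence matrix C (rows=places, cols=transitions):
       t0   t1   t2   t3   t4   t5
    A   0   -3    0    0    0    0
    B   0    0    0    4   -4    4
    C   0    0   -3    0    0    0
    D  -3    0    0    0    0    0
    E   3    0    0    0    0    0
    F   0    2    3    0    0    0
    G   0    0    0    0    4   -2
    H   0    0    0   -2   -2    0

Candidate y = [0, 0, 0, 1, 1, 0, 0, 0]; check y·C column-wise:
  col t0: 1·-3 + 1·3 = 0
  col t1: 0·-3 + 1·0 + 1·0 + 0·2 = 0
  col t2: 0·-3 + 1·0 + 1·0 + 0·3 = 0
  col t3: 0·4 + 1·0 + 1·0 + 0·-2 = 0
  col t4: 0·-4 + 1·0 + 1·0 + 0·4 + 0·-2 = 0
  col t5: 0·4 + 1·0 + 1·0 + 0·-2 = 0

y = (A:0, B:0, C:0, D:1, E:1, F:0, G:0, H:0)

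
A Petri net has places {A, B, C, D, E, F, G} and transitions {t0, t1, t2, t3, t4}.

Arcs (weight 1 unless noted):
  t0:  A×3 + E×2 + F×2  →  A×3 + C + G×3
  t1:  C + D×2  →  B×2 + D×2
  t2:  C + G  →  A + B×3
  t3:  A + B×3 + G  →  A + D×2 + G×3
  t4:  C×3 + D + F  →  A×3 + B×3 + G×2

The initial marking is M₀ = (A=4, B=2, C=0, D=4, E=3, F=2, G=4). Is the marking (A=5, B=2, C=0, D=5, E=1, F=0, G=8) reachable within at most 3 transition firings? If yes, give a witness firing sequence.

NO — not reachable within 3 firings

depth 0: 1 marking
depth 1: 2 markings reached so far
depth 2: 4 markings reached so far
depth 3: 6 markings reached so far
target is not among the 6 markings reachable within 3 steps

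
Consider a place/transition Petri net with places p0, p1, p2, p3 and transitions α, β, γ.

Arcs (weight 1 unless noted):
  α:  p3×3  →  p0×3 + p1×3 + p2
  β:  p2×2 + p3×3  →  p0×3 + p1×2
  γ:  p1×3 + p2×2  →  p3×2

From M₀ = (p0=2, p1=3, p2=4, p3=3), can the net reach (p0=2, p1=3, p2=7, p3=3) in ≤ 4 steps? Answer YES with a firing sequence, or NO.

NO — not reachable within 4 firings

depth 0: 1 marking
depth 1: 4 markings reached so far
depth 2: 6 markings reached so far
depth 3: 7 markings reached so far
depth 4: 8 markings reached so far
target is not among the 8 markings reachable within 4 steps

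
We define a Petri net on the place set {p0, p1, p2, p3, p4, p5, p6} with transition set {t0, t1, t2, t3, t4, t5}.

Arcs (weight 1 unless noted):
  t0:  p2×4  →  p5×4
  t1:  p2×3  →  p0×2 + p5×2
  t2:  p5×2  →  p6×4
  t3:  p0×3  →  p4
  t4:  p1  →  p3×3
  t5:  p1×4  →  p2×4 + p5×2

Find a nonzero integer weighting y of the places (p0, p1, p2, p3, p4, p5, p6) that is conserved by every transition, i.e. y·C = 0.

Incidence matrix C (rows=places, cols=transitions):
       t0   t1   t2   t3   t4   t5
   p0   0    2    0   -3    0    0
   p1   0    0    0    0   -1   -4
   p2  -4   -3    0    0    0    4
   p3   0    0    0    0    3    0
   p4   0    0    0    1    0    0
   p5   4    2   -2    0    0    2
   p6   0    0    4    0    0    0

Candidate y = [1, 3, 2, 1, 3, 2, 1]; check y·C column-wise:
  col t0: 1·0 + 3·0 + 2·-4 + 1·0 + 3·0 + 2·4 + 1·0 = 0
  col t1: 1·2 + 3·0 + 2·-3 + 1·0 + 3·0 + 2·2 + 1·0 = 0
  col t2: 1·0 + 3·0 + 2·0 + 1·0 + 3·0 + 2·-2 + 1·4 = 0
  col t3: 1·-3 + 3·0 + 2·0 + 1·0 + 3·1 + 2·0 + 1·0 = 0
  col t4: 1·0 + 3·-1 + 2·0 + 1·3 + 3·0 + 2·0 + 1·0 = 0
  col t5: 1·0 + 3·-4 + 2·4 + 1·0 + 3·0 + 2·2 + 1·0 = 0

y = (p0:1, p1:3, p2:2, p3:1, p4:3, p5:2, p6:1)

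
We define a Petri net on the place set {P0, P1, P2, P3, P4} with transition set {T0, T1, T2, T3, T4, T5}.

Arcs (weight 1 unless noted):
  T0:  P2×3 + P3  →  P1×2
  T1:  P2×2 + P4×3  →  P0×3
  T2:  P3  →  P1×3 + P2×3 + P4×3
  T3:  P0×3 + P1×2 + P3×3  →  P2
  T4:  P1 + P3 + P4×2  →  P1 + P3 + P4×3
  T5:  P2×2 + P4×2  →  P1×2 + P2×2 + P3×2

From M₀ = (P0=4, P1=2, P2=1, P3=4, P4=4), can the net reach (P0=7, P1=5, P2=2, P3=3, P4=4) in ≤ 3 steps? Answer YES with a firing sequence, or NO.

YES — reachable via ⟨T2, T1⟩ (2 firings)

step 1: fire T2:  (P0=4, P1=2, P2=1, P3=4, P4=4) → (P0=4, P1=5, P2=4, P3=3, P4=7)
step 2: fire T1:  (P0=4, P1=5, P2=4, P3=3, P4=7) → (P0=7, P1=5, P2=2, P3=3, P4=4)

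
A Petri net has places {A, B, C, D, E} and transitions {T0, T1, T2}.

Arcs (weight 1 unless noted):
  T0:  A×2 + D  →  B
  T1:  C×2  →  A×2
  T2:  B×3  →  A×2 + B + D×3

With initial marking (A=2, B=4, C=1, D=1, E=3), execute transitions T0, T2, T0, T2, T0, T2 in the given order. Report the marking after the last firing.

(A=2, B=1, C=1, D=7, E=3)

step 1: fire T0:  (A=2, B=4, C=1, D=1, E=3) → (A=0, B=5, C=1, D=0, E=3)
step 2: fire T2:  (A=0, B=5, C=1, D=0, E=3) → (A=2, B=3, C=1, D=3, E=3)
step 3: fire T0:  (A=2, B=3, C=1, D=3, E=3) → (A=0, B=4, C=1, D=2, E=3)
step 4: fire T2:  (A=0, B=4, C=1, D=2, E=3) → (A=2, B=2, C=1, D=5, E=3)
step 5: fire T0:  (A=2, B=2, C=1, D=5, E=3) → (A=0, B=3, C=1, D=4, E=3)
step 6: fire T2:  (A=0, B=3, C=1, D=4, E=3) → (A=2, B=1, C=1, D=7, E=3)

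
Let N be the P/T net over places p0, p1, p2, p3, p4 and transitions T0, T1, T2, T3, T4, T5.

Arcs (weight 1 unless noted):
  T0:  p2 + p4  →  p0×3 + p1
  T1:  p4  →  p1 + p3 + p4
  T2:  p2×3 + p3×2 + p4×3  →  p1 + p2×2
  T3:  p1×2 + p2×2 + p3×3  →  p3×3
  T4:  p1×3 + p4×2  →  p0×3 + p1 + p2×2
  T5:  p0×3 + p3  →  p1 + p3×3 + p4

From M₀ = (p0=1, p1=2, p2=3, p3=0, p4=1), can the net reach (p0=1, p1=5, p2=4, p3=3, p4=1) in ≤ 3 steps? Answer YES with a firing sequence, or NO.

depth 0: 1 marking
depth 1: 3 markings reached so far
depth 2: 5 markings reached so far
depth 3: 8 markings reached so far
target is not among the 8 markings reachable within 3 steps

NO — not reachable within 3 firings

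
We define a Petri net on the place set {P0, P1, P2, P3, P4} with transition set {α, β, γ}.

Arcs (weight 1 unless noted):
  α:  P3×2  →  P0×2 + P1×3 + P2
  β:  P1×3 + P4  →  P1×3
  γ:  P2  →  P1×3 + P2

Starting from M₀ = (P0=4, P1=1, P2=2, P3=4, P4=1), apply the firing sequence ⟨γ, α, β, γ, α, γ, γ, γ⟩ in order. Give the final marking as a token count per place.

(P0=8, P1=22, P2=4, P3=0, P4=0)

step 1: fire γ:  (P0=4, P1=1, P2=2, P3=4, P4=1) → (P0=4, P1=4, P2=2, P3=4, P4=1)
step 2: fire α:  (P0=4, P1=4, P2=2, P3=4, P4=1) → (P0=6, P1=7, P2=3, P3=2, P4=1)
step 3: fire β:  (P0=6, P1=7, P2=3, P3=2, P4=1) → (P0=6, P1=7, P2=3, P3=2, P4=0)
step 4: fire γ:  (P0=6, P1=7, P2=3, P3=2, P4=0) → (P0=6, P1=10, P2=3, P3=2, P4=0)
step 5: fire α:  (P0=6, P1=10, P2=3, P3=2, P4=0) → (P0=8, P1=13, P2=4, P3=0, P4=0)
step 6: fire γ:  (P0=8, P1=13, P2=4, P3=0, P4=0) → (P0=8, P1=16, P2=4, P3=0, P4=0)
step 7: fire γ:  (P0=8, P1=16, P2=4, P3=0, P4=0) → (P0=8, P1=19, P2=4, P3=0, P4=0)
step 8: fire γ:  (P0=8, P1=19, P2=4, P3=0, P4=0) → (P0=8, P1=22, P2=4, P3=0, P4=0)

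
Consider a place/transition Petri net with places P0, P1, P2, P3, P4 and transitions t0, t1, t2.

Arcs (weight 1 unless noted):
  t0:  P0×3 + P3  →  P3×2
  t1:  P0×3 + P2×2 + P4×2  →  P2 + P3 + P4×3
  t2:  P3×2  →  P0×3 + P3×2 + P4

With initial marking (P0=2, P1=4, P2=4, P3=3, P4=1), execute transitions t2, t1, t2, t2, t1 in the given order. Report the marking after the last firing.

(P0=5, P1=4, P2=2, P3=5, P4=6)

step 1: fire t2:  (P0=2, P1=4, P2=4, P3=3, P4=1) → (P0=5, P1=4, P2=4, P3=3, P4=2)
step 2: fire t1:  (P0=5, P1=4, P2=4, P3=3, P4=2) → (P0=2, P1=4, P2=3, P3=4, P4=3)
step 3: fire t2:  (P0=2, P1=4, P2=3, P3=4, P4=3) → (P0=5, P1=4, P2=3, P3=4, P4=4)
step 4: fire t2:  (P0=5, P1=4, P2=3, P3=4, P4=4) → (P0=8, P1=4, P2=3, P3=4, P4=5)
step 5: fire t1:  (P0=8, P1=4, P2=3, P3=4, P4=5) → (P0=5, P1=4, P2=2, P3=5, P4=6)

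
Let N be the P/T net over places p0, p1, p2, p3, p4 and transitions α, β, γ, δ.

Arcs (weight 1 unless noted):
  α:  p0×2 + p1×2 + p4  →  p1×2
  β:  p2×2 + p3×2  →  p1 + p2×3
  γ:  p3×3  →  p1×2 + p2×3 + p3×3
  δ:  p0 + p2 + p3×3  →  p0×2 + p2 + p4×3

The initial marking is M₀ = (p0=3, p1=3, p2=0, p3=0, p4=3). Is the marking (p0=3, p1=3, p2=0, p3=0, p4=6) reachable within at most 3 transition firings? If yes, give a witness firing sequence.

NO — not reachable within 3 firings

depth 0: 1 marking
depth 1: 2 markings reached so far
depth 2: 2 markings reached so far
(frontier empty at depth 2; search complete)
target is not among the 2 markings reachable within 3 steps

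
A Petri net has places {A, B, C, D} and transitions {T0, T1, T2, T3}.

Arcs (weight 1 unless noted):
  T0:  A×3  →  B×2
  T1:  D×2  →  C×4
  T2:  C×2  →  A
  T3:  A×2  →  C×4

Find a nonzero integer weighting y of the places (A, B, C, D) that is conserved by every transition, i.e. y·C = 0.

y = (A:2, B:3, C:1, D:2)

Incidence matrix C (rows=places, cols=transitions):
       T0   T1   T2   T3
    A  -3    0    1   -2
    B   2    0    0    0
    C   0    4   -2    4
    D   0   -2    0    0

Candidate y = [2, 3, 1, 2]; check y·C column-wise:
  col T0: 2·-3 + 3·2 + 1·0 + 2·0 = 0
  col T1: 2·0 + 3·0 + 1·4 + 2·-2 = 0
  col T2: 2·1 + 3·0 + 1·-2 + 2·0 = 0
  col T3: 2·-2 + 3·0 + 1·4 + 2·0 = 0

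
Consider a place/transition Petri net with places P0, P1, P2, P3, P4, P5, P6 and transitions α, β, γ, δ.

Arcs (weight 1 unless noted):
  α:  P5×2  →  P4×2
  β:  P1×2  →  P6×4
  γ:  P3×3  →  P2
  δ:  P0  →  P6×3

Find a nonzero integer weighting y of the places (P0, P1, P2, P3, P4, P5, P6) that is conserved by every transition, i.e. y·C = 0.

Incidence matrix C (rows=places, cols=transitions):
        α    β    γ    δ
   P0   0    0    0   -1
   P1   0   -2    0    0
   P2   0    0    1    0
   P3   0    0   -3    0
   P4   2    0    0    0
   P5  -2    0    0    0
   P6   0    4    0    3

Candidate y = [0, 0, 3, 1, 0, 0, 0]; check y·C column-wise:
  col α: 3·0 + 1·0 + 0·2 + 0·-2 = 0
  col β: 0·-2 + 3·0 + 1·0 + 0·4 = 0
  col γ: 3·1 + 1·-3 = 0
  col δ: 0·-1 + 3·0 + 1·0 + 0·3 = 0

y = (P0:0, P1:0, P2:3, P3:1, P4:0, P5:0, P6:0)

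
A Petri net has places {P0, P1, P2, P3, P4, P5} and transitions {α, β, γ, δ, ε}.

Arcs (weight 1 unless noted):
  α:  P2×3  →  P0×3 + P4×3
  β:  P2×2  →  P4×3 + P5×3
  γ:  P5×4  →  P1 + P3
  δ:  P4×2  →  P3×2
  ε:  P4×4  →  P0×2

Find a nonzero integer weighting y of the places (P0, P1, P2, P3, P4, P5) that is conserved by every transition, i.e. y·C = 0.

y = (P0:2, P1:3, P2:3, P3:1, P4:1, P5:1)

Incidence matrix C (rows=places, cols=transitions):
        α    β    γ    δ    ε
   P0   3    0    0    0    2
   P1   0    0    1    0    0
   P2  -3   -2    0    0    0
   P3   0    0    1    2    0
   P4   3    3    0   -2   -4
   P5   0    3   -4    0    0

Candidate y = [2, 3, 3, 1, 1, 1]; check y·C column-wise:
  col α: 2·3 + 3·0 + 3·-3 + 1·0 + 1·3 + 1·0 = 0
  col β: 2·0 + 3·0 + 3·-2 + 1·0 + 1·3 + 1·3 = 0
  col γ: 2·0 + 3·1 + 3·0 + 1·1 + 1·0 + 1·-4 = 0
  col δ: 2·0 + 3·0 + 3·0 + 1·2 + 1·-2 + 1·0 = 0
  col ε: 2·2 + 3·0 + 3·0 + 1·0 + 1·-4 + 1·0 = 0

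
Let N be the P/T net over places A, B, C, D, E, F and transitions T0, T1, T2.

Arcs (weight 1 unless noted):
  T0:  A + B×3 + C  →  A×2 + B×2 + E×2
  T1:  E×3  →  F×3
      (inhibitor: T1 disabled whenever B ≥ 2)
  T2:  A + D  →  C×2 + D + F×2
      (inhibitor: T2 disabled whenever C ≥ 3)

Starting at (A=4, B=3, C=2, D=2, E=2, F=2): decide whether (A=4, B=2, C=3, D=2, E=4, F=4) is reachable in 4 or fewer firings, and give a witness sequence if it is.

step 1: fire T0:  (A=4, B=3, C=2, D=2, E=2, F=2) → (A=5, B=2, C=1, D=2, E=4, F=2)
step 2: fire T2:  (A=5, B=2, C=1, D=2, E=4, F=2) → (A=4, B=2, C=3, D=2, E=4, F=4)

YES — reachable via ⟨T0, T2⟩ (2 firings)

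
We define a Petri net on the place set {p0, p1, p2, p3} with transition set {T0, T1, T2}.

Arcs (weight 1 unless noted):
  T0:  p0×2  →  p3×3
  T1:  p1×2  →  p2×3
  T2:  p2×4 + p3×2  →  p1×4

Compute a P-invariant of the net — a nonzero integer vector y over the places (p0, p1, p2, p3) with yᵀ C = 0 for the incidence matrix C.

y = (p0:3, p1:3, p2:2, p3:2)

Incidence matrix C (rows=places, cols=transitions):
       T0   T1   T2
   p0  -2    0    0
   p1   0   -2    4
   p2   0    3   -4
   p3   3    0   -2

Candidate y = [3, 3, 2, 2]; check y·C column-wise:
  col T0: 3·-2 + 3·0 + 2·0 + 2·3 = 0
  col T1: 3·0 + 3·-2 + 2·3 + 2·0 = 0
  col T2: 3·0 + 3·4 + 2·-4 + 2·-2 = 0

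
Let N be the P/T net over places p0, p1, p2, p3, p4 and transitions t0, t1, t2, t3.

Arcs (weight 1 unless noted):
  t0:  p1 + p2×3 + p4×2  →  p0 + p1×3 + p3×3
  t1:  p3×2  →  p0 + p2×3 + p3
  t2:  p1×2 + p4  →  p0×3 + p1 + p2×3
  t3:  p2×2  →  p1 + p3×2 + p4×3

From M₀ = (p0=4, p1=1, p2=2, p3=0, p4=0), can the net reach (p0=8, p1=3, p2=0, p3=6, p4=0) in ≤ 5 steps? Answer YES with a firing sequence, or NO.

depth 0: 1 marking
depth 1: 2 markings reached so far
depth 2: 4 markings reached so far
depth 3: 9 markings reached so far
depth 4: 14 markings reached so far
depth 5: 25 markings reached so far
target is not among the 25 markings reachable within 5 steps

NO — not reachable within 5 firings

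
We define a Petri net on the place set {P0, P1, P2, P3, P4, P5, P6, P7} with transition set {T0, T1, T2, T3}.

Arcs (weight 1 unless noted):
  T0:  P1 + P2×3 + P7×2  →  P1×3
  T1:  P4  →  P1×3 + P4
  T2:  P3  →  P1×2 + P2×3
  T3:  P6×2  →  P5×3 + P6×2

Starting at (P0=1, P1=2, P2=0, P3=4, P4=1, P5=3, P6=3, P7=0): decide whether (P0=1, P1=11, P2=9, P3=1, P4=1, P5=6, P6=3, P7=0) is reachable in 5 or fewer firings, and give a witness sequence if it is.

YES — reachable via ⟨T1, T2, T2, T2, T3⟩ (5 firings)

step 1: fire T1:  (P0=1, P1=2, P2=0, P3=4, P4=1, P5=3, P6=3, P7=0) → (P0=1, P1=5, P2=0, P3=4, P4=1, P5=3, P6=3, P7=0)
step 2: fire T2:  (P0=1, P1=5, P2=0, P3=4, P4=1, P5=3, P6=3, P7=0) → (P0=1, P1=7, P2=3, P3=3, P4=1, P5=3, P6=3, P7=0)
step 3: fire T2:  (P0=1, P1=7, P2=3, P3=3, P4=1, P5=3, P6=3, P7=0) → (P0=1, P1=9, P2=6, P3=2, P4=1, P5=3, P6=3, P7=0)
step 4: fire T2:  (P0=1, P1=9, P2=6, P3=2, P4=1, P5=3, P6=3, P7=0) → (P0=1, P1=11, P2=9, P3=1, P4=1, P5=3, P6=3, P7=0)
step 5: fire T3:  (P0=1, P1=11, P2=9, P3=1, P4=1, P5=3, P6=3, P7=0) → (P0=1, P1=11, P2=9, P3=1, P4=1, P5=6, P6=3, P7=0)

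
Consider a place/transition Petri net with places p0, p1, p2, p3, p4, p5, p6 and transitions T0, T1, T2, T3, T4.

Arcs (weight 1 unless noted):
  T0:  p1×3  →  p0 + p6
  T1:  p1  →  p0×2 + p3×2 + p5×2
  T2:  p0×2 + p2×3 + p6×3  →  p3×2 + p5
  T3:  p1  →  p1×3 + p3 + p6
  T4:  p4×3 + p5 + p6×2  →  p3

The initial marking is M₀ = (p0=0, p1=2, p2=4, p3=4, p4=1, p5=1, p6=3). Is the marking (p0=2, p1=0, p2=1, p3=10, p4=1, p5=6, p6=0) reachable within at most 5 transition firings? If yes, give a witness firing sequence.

step 1: fire T1:  (p0=0, p1=2, p2=4, p3=4, p4=1, p5=1, p6=3) → (p0=2, p1=1, p2=4, p3=6, p4=1, p5=3, p6=3)
step 2: fire T1:  (p0=2, p1=1, p2=4, p3=6, p4=1, p5=3, p6=3) → (p0=4, p1=0, p2=4, p3=8, p4=1, p5=5, p6=3)
step 3: fire T2:  (p0=4, p1=0, p2=4, p3=8, p4=1, p5=5, p6=3) → (p0=2, p1=0, p2=1, p3=10, p4=1, p5=6, p6=0)

YES — reachable via ⟨T1, T1, T2⟩ (3 firings)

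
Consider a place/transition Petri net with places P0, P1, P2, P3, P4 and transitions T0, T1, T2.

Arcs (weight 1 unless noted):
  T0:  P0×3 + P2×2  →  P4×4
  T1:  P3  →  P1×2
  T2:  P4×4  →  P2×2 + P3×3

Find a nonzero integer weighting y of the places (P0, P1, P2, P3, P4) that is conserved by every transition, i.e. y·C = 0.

y = (P0:2, P1:1, P2:-3, P3:2, P4:0)

Incidence matrix C (rows=places, cols=transitions):
       T0   T1   T2
   P0  -3    0    0
   P1   0    2    0
   P2  -2    0    2
   P3   0   -1    3
   P4   4    0   -4

Candidate y = [2, 1, -3, 2, 0]; check y·C column-wise:
  col T0: 2·-3 + 1·0 + -3·-2 + 2·0 + 0·4 = 0
  col T1: 2·0 + 1·2 + -3·0 + 2·-1 = 0
  col T2: 2·0 + 1·0 + -3·2 + 2·3 + 0·-4 = 0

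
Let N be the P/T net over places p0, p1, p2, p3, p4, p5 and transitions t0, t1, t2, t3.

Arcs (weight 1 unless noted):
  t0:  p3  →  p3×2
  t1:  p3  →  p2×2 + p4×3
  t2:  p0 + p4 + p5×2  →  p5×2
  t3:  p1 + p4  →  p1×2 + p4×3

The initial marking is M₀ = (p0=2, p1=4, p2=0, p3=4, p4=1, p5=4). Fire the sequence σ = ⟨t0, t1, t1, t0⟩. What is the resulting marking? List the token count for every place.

(p0=2, p1=4, p2=4, p3=4, p4=7, p5=4)

step 1: fire t0:  (p0=2, p1=4, p2=0, p3=4, p4=1, p5=4) → (p0=2, p1=4, p2=0, p3=5, p4=1, p5=4)
step 2: fire t1:  (p0=2, p1=4, p2=0, p3=5, p4=1, p5=4) → (p0=2, p1=4, p2=2, p3=4, p4=4, p5=4)
step 3: fire t1:  (p0=2, p1=4, p2=2, p3=4, p4=4, p5=4) → (p0=2, p1=4, p2=4, p3=3, p4=7, p5=4)
step 4: fire t0:  (p0=2, p1=4, p2=4, p3=3, p4=7, p5=4) → (p0=2, p1=4, p2=4, p3=4, p4=7, p5=4)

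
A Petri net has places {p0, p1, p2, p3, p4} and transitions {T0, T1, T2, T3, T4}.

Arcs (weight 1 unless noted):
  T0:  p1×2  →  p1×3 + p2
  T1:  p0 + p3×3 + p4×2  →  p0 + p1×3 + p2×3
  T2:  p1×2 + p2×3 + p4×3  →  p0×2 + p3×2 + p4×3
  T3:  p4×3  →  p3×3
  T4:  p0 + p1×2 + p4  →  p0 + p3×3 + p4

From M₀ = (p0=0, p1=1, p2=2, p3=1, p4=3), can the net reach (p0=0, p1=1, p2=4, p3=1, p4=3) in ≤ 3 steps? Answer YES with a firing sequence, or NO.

depth 0: 1 marking
depth 1: 2 markings reached so far
depth 2: 2 markings reached so far
(frontier empty at depth 2; search complete)
target is not among the 2 markings reachable within 3 steps

NO — not reachable within 3 firings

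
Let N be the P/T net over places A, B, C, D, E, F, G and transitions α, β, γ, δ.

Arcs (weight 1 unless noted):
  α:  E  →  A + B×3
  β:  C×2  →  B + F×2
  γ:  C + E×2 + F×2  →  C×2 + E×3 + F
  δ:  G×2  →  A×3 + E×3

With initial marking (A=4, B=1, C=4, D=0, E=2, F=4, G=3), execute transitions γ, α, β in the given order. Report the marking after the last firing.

(A=5, B=5, C=3, D=0, E=2, F=5, G=3)

step 1: fire γ:  (A=4, B=1, C=4, D=0, E=2, F=4, G=3) → (A=4, B=1, C=5, D=0, E=3, F=3, G=3)
step 2: fire α:  (A=4, B=1, C=5, D=0, E=3, F=3, G=3) → (A=5, B=4, C=5, D=0, E=2, F=3, G=3)
step 3: fire β:  (A=5, B=4, C=5, D=0, E=2, F=3, G=3) → (A=5, B=5, C=3, D=0, E=2, F=5, G=3)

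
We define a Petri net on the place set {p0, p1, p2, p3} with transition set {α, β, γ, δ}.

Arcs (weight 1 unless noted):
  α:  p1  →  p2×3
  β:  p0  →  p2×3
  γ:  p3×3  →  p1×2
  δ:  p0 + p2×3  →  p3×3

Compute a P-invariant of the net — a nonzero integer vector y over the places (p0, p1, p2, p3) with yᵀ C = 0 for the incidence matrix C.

y = (p0:3, p1:3, p2:1, p3:2)

Incidence matrix C (rows=places, cols=transitions):
        α    β    γ    δ
   p0   0   -1    0   -1
   p1  -1    0    2    0
   p2   3    3    0   -3
   p3   0    0   -3    3

Candidate y = [3, 3, 1, 2]; check y·C column-wise:
  col α: 3·0 + 3·-1 + 1·3 + 2·0 = 0
  col β: 3·-1 + 3·0 + 1·3 + 2·0 = 0
  col γ: 3·0 + 3·2 + 1·0 + 2·-3 = 0
  col δ: 3·-1 + 3·0 + 1·-3 + 2·3 = 0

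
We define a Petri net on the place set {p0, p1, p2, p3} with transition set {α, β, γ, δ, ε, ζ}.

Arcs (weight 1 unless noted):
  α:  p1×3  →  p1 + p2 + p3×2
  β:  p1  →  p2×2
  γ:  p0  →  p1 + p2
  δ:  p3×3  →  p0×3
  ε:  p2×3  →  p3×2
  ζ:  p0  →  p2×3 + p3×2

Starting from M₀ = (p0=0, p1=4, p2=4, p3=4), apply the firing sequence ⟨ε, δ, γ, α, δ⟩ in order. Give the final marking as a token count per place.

(p0=5, p1=3, p2=3, p3=2)

step 1: fire ε:  (p0=0, p1=4, p2=4, p3=4) → (p0=0, p1=4, p2=1, p3=6)
step 2: fire δ:  (p0=0, p1=4, p2=1, p3=6) → (p0=3, p1=4, p2=1, p3=3)
step 3: fire γ:  (p0=3, p1=4, p2=1, p3=3) → (p0=2, p1=5, p2=2, p3=3)
step 4: fire α:  (p0=2, p1=5, p2=2, p3=3) → (p0=2, p1=3, p2=3, p3=5)
step 5: fire δ:  (p0=2, p1=3, p2=3, p3=5) → (p0=5, p1=3, p2=3, p3=2)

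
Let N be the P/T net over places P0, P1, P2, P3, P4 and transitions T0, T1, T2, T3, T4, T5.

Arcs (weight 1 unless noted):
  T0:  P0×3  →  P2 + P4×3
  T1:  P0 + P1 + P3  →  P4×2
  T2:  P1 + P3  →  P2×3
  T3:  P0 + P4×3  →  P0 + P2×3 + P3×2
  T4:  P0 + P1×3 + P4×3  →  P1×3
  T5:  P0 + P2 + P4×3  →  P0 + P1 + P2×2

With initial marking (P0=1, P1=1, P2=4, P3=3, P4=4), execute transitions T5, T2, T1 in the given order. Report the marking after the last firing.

(P0=0, P1=0, P2=8, P3=1, P4=3)

step 1: fire T5:  (P0=1, P1=1, P2=4, P3=3, P4=4) → (P0=1, P1=2, P2=5, P3=3, P4=1)
step 2: fire T2:  (P0=1, P1=2, P2=5, P3=3, P4=1) → (P0=1, P1=1, P2=8, P3=2, P4=1)
step 3: fire T1:  (P0=1, P1=1, P2=8, P3=2, P4=1) → (P0=0, P1=0, P2=8, P3=1, P4=3)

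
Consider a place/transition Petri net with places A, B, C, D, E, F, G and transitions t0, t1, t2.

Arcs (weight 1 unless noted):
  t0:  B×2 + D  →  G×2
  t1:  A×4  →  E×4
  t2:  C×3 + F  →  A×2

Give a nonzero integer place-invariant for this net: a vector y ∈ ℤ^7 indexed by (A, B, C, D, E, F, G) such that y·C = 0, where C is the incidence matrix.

Incidence matrix C (rows=places, cols=transitions):
       t0   t1   t2
    A   0   -4    2
    B  -2    0    0
    C   0    0   -3
    D  -1    0    0
    E   0    4    0
    F   0    0   -1
    G   2    0    0

Candidate y = [0, 1, 0, -2, 0, 0, 0]; check y·C column-wise:
  col t0: 1·-2 + -2·-1 + 0·2 = 0
  col t1: 0·-4 + 1·0 + -2·0 + 0·4 = 0
  col t2: 0·2 + 1·0 + 0·-3 + -2·0 + 0·-1 = 0

y = (A:0, B:1, C:0, D:-2, E:0, F:0, G:0)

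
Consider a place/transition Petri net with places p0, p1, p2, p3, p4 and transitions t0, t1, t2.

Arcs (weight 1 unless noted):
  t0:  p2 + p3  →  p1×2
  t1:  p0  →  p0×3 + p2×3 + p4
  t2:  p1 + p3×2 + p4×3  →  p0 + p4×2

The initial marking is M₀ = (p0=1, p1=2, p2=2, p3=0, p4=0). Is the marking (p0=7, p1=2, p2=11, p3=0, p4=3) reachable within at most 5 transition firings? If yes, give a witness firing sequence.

YES — reachable via ⟨t1, t1, t1⟩ (3 firings)

step 1: fire t1:  (p0=1, p1=2, p2=2, p3=0, p4=0) → (p0=3, p1=2, p2=5, p3=0, p4=1)
step 2: fire t1:  (p0=3, p1=2, p2=5, p3=0, p4=1) → (p0=5, p1=2, p2=8, p3=0, p4=2)
step 3: fire t1:  (p0=5, p1=2, p2=8, p3=0, p4=2) → (p0=7, p1=2, p2=11, p3=0, p4=3)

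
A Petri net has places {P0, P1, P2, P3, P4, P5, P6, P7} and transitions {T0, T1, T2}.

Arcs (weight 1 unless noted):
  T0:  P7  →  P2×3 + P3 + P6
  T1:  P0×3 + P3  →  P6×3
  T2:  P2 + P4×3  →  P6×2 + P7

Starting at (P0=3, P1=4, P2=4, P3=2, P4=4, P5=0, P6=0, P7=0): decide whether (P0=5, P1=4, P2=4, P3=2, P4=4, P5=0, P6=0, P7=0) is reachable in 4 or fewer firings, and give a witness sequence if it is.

NO — not reachable within 4 firings

depth 0: 1 marking
depth 1: 3 markings reached so far
depth 2: 5 markings reached so far
depth 3: 6 markings reached so far
depth 4: 6 markings reached so far
(frontier empty at depth 4; search complete)
target is not among the 6 markings reachable within 4 steps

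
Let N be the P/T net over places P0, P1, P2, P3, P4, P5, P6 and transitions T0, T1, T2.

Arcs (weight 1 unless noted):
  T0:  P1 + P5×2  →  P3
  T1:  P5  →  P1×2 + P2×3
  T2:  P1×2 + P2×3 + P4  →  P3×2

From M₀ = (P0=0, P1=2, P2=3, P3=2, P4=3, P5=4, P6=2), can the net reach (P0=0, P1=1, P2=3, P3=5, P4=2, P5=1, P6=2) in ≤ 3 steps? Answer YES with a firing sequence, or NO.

YES — reachable via ⟨T0, T1, T2⟩ (3 firings)

step 1: fire T0:  (P0=0, P1=2, P2=3, P3=2, P4=3, P5=4, P6=2) → (P0=0, P1=1, P2=3, P3=3, P4=3, P5=2, P6=2)
step 2: fire T1:  (P0=0, P1=1, P2=3, P3=3, P4=3, P5=2, P6=2) → (P0=0, P1=3, P2=6, P3=3, P4=3, P5=1, P6=2)
step 3: fire T2:  (P0=0, P1=3, P2=6, P3=3, P4=3, P5=1, P6=2) → (P0=0, P1=1, P2=3, P3=5, P4=2, P5=1, P6=2)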